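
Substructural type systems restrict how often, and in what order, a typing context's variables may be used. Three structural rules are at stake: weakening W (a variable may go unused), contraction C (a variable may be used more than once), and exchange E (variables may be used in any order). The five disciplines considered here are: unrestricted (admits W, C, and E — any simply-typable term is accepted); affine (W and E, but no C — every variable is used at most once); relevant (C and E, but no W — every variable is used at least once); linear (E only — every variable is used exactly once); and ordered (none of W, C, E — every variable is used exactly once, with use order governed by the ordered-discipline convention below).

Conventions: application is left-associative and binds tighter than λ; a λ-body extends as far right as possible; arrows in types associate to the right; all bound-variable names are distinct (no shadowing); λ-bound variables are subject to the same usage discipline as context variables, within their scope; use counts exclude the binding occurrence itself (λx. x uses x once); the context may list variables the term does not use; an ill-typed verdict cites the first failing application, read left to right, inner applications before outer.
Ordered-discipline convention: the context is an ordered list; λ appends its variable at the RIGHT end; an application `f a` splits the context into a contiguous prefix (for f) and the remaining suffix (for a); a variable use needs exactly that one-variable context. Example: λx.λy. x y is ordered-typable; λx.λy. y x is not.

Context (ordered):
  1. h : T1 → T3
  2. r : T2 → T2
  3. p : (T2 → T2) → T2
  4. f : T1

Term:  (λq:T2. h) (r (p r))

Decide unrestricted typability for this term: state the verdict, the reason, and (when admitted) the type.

yes — simply typable at T1 → T3; W, C, E all held; term : T1 → T3
use counts: h ×1, r ×2, p ×1, f ×0, q [bound] ×0
uses in reading order: h, r, p, r
typing: well-typed — term : T1 → T3
summary: ordered ✗ · linear ✗ · affine ✗ · relevant ✗ · unrestricted ✓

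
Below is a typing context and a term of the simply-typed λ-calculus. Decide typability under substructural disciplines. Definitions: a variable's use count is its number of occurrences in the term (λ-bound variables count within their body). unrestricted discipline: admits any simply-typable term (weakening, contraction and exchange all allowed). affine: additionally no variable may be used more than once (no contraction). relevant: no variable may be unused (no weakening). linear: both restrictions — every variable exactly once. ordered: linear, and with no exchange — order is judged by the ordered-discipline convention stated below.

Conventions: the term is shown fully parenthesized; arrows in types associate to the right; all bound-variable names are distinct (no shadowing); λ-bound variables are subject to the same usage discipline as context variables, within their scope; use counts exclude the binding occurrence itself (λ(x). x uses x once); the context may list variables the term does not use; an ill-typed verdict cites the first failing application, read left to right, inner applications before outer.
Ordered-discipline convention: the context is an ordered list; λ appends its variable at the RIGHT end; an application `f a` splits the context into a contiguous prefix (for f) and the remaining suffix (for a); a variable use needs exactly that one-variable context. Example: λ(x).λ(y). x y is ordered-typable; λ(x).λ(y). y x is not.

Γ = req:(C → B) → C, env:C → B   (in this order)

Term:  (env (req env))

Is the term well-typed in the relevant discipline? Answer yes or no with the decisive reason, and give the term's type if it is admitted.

yes — every one of req, env appears; term : B
use counts: req=1; env=2
order of uses: env, req, env
typing: ✓ — B
summary: ordered ✗ | linear ✗ | affine ✗ | relevant ✓ | unrestricted ✓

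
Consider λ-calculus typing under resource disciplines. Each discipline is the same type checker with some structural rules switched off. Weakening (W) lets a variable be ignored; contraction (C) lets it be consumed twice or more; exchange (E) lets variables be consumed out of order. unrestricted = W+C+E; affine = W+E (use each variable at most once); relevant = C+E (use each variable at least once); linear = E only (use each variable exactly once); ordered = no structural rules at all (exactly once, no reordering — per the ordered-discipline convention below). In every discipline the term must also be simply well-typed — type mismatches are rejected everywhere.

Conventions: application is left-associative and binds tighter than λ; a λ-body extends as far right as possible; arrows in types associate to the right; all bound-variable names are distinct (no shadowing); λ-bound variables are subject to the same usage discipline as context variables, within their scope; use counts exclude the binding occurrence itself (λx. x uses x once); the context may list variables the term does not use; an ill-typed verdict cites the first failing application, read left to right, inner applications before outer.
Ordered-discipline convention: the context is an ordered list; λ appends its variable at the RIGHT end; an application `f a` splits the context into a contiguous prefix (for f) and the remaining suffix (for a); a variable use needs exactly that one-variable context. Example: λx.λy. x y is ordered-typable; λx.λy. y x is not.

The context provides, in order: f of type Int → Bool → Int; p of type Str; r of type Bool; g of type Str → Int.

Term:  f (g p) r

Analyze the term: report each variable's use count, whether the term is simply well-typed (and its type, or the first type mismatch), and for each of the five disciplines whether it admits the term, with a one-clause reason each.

use counts: f=1, p=1, r=1, g=1
order of uses: f, g, p, r
typing: well-typed at Int
ordered ✗ (no ordered split (uses run f, g, p, r))
linear ✓ (each of f, p, r, g used exactly once)
affine ✓ (none of f, p, r, g used more than once)
relevant ✓ (f, p, r, g: all used, weakening unneeded)
unrestricted ✓ (typability at Int is all that's needed)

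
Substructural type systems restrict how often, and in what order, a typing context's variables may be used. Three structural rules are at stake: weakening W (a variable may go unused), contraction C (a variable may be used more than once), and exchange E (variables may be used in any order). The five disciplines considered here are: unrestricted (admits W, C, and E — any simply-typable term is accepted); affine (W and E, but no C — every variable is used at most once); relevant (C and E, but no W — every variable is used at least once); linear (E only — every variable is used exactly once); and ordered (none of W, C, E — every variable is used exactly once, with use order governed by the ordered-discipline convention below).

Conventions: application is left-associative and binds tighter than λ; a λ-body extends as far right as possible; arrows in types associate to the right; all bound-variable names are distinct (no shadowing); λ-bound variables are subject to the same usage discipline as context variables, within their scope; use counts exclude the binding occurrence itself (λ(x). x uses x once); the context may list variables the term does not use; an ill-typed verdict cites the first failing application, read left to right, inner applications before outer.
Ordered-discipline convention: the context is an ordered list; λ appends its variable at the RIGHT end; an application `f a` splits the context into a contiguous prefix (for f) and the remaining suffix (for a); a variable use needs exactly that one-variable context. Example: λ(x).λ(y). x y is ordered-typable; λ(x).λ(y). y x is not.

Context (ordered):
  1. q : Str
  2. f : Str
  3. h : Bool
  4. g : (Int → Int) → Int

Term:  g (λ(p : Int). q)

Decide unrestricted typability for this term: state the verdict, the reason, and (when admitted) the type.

no — a type mismatch blocks all five
counts: q ×1, f ×0, h ×0, g ×1, p (bound) ×0
use order (left to right): g, q
typing: ill-typed: a function awaiting Int → Int gets Int → Str
across the five disciplines: ordered ✗ | linear ✗ | affine ✗ | relevant ✗ | unrestricted ✗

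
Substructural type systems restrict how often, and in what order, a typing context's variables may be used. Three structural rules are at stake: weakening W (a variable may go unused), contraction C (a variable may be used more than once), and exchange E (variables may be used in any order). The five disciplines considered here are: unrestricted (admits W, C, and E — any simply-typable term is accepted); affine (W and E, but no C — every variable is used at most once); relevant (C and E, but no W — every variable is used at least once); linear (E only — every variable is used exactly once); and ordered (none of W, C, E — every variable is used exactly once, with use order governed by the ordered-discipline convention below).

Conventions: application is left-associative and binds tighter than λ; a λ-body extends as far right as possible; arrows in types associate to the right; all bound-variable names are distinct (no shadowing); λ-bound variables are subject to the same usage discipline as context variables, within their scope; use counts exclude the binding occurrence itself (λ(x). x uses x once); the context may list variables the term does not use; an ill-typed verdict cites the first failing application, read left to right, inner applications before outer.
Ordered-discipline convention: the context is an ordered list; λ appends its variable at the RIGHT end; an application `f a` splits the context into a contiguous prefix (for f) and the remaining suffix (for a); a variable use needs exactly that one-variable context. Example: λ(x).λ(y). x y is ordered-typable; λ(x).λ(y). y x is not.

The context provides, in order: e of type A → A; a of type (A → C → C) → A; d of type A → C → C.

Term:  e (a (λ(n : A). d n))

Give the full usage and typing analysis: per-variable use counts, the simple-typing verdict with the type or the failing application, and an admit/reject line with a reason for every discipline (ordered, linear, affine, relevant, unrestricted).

variable uses: e: 1; a: 1; d: 1; n [bound]: 1
use order (left to right): e, a, d, n
typing: the term checks, with type A
ordered: ✓ — single-use (e, a, d, n), ordered derivation ok
linear: ✓ — single use per variable (e, a, d, n)
affine: ✓ — e, a, d, n: no repeats, contraction unneeded
relevant: ✓ — at least one use each (e, a, d, n)
unrestricted: ✓ — typability at A is all that's needed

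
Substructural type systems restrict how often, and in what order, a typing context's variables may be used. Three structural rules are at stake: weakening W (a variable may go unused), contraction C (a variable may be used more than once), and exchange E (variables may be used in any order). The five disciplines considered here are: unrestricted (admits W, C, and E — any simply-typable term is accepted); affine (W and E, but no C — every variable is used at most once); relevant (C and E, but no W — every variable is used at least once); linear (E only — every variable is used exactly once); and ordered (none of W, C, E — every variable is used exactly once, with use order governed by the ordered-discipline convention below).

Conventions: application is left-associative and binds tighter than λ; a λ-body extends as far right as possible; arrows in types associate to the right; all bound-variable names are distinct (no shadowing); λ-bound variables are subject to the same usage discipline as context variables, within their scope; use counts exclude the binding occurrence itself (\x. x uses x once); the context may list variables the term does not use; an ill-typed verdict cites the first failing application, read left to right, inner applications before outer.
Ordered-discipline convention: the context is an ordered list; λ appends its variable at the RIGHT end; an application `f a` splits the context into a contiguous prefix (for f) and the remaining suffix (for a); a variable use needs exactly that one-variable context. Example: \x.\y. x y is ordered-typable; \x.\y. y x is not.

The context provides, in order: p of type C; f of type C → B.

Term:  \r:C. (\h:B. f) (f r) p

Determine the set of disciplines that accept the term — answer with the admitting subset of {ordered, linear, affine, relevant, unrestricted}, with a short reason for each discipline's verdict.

admitted in: unrestricted
use counts: p=1, f=2, r [bound]=1, h [bound]=0
uses in reading order: f, f, r, p
typing: well-typed at C → B
ordered: ✗ — f ×2 used more than once (contraction); needs weakening: h unused
linear: ✗ — f ×2 used more than once (contraction); needs weakening: h unused
affine: ✗ — f ×2 used more than once (contraction)
relevant: ✗ — needs weakening: h unused
unrestricted: ✓ — well-typed at C → B; no restrictions here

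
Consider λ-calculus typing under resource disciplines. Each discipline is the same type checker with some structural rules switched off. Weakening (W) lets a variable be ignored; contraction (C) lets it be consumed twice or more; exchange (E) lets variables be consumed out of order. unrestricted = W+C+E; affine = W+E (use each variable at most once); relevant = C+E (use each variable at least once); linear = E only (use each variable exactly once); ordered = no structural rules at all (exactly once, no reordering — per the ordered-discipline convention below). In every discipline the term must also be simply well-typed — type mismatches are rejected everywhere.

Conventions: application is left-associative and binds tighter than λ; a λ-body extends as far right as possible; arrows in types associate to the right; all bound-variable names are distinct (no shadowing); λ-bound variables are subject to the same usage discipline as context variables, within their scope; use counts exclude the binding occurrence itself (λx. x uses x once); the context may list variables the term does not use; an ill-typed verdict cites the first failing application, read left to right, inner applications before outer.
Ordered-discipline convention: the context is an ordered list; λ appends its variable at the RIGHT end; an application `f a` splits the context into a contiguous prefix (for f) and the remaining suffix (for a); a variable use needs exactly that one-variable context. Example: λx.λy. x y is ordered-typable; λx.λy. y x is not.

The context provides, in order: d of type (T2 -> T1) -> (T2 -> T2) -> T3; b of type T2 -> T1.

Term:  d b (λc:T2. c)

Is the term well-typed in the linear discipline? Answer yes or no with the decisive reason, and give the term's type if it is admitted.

yes — d, b, c: one use apiece; term : T3
use counts: d ×1, b ×1, c [bound] ×1
order of uses: d, b, c
typing: well-typed at T3
per-discipline verdicts: ordered ✓; linear ✓; affine ✓; relevant ✓; unrestricted ✓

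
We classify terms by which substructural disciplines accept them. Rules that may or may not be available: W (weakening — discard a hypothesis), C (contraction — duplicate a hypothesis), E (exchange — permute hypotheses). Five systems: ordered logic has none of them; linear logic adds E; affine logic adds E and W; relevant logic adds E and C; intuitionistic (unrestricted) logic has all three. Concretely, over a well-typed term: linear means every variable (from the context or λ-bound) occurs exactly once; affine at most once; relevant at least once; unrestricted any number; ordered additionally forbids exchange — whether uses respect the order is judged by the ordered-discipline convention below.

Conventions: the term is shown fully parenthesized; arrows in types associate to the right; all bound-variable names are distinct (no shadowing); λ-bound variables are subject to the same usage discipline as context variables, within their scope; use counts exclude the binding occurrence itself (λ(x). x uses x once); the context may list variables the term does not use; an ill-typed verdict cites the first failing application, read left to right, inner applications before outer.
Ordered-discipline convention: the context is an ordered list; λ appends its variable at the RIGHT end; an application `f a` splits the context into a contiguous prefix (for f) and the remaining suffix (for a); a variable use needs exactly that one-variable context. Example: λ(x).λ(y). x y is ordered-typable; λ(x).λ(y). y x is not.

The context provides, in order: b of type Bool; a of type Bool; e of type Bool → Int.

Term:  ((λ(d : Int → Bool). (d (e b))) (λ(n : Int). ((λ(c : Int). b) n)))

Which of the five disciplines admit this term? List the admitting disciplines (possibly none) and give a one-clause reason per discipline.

accepted by: unrestricted
variable uses: b=2, a=0, e=1, d [bound]=1, n [bound]=1, c [bound]=0
use order (left to right): d, e, b, b, n
typing: well-typed at Bool
ordered ✗ (needs contraction — b ×2; a, c left unused)
linear ✗ (needs contraction — b ×2; a, c left unused)
affine ✗ (needs contraction — b ×2)
relevant ✗ (a, c left unused)
unrestricted ✓ (simply typable at Bool; W, C, E all held)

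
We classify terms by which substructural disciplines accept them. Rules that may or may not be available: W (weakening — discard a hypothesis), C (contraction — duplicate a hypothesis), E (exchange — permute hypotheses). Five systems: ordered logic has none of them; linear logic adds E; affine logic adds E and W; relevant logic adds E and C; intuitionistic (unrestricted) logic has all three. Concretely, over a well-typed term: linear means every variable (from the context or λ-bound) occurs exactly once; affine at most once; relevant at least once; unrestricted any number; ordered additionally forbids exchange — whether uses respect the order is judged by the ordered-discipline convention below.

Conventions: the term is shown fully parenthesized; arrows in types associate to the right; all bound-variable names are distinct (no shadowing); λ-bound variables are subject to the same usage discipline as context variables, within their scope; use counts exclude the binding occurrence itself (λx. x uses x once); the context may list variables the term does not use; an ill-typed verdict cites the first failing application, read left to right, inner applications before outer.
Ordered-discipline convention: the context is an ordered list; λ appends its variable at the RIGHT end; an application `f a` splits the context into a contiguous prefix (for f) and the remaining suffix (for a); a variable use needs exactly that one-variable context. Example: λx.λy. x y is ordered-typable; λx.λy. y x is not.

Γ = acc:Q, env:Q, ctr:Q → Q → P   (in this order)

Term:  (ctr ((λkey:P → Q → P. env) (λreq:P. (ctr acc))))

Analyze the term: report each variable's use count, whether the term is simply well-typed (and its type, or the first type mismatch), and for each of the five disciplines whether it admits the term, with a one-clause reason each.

variable uses: acc=1; env=1; ctr=2; key [bound]=0; req [bound]=0
uses in reading order: ctr, env, ctr, acc
typing: well-typed at Q → P
ordered: ✗ — needs contraction — ctr ×2; needs weakening: key, req unused
linear: ✗ — needs contraction — ctr ×2; needs weakening: key, req unused
affine: ✗ — needs contraction — ctr ×2
relevant: ✗ — needs weakening: key, req unused
unrestricted: ✓ — type-checks (Q → P) and nothing is barred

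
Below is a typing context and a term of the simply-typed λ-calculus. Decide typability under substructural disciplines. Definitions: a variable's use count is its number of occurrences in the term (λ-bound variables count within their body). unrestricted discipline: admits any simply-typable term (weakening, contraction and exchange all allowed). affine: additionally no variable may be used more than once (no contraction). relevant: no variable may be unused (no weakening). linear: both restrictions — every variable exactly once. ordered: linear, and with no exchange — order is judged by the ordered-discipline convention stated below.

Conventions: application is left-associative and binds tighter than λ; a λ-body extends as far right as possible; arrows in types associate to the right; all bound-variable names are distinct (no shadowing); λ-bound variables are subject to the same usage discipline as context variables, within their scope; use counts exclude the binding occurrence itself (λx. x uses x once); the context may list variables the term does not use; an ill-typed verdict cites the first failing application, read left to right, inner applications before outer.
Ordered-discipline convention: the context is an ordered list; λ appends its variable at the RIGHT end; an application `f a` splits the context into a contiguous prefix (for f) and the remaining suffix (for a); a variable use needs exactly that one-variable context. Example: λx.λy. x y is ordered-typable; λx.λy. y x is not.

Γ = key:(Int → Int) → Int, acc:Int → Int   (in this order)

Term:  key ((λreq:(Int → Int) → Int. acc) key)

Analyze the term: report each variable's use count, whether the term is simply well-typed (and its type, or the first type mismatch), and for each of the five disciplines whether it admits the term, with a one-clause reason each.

variable uses: key: 2×; acc: 1×; req (λ-bound): 0×
use order (left to right): key, acc, key
typing: well-typed — term : Int
ordered: ✗, needs contraction — key ×2; req never used (weakening)
linear: ✗, needs contraction — key ×2; req never used (weakening)
affine: ✗, needs contraction — key ×2
relevant: ✗, req never used (weakening)
unrestricted: ✓, typability at Int is all that's needed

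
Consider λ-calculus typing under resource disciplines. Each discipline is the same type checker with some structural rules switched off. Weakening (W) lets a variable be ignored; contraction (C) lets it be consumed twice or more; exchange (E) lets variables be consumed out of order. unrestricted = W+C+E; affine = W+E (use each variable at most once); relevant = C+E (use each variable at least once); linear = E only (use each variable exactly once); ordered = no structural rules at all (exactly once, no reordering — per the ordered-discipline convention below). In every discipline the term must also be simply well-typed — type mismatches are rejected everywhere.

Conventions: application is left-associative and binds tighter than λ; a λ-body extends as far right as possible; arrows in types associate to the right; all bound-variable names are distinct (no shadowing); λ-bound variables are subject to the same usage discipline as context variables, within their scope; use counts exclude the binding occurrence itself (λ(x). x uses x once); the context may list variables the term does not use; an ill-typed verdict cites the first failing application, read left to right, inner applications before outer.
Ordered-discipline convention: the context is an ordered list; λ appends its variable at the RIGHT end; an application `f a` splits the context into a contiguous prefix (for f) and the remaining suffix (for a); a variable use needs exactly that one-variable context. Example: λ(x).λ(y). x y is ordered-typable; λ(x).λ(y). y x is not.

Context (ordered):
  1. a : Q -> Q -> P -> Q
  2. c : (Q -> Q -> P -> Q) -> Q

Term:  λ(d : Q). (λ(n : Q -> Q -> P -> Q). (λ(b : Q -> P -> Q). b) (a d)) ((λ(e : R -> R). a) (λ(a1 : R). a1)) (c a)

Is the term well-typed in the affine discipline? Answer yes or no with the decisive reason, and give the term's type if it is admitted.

no — uses contraction: a ×3
use counts: a ×3, c ×1, d (λ-bound) ×1, n (λ-bound) ×0, b (λ-bound) ×1, e (λ-bound) ×0, a1 (λ-bound) ×1
left-to-right use order: b, a, d, a, a1, c, a
typing: well-typed — term : Q -> P -> Q
all disciplines: ordered ✗ | linear ✗ | affine ✗ | relevant ✗ | unrestricted ✓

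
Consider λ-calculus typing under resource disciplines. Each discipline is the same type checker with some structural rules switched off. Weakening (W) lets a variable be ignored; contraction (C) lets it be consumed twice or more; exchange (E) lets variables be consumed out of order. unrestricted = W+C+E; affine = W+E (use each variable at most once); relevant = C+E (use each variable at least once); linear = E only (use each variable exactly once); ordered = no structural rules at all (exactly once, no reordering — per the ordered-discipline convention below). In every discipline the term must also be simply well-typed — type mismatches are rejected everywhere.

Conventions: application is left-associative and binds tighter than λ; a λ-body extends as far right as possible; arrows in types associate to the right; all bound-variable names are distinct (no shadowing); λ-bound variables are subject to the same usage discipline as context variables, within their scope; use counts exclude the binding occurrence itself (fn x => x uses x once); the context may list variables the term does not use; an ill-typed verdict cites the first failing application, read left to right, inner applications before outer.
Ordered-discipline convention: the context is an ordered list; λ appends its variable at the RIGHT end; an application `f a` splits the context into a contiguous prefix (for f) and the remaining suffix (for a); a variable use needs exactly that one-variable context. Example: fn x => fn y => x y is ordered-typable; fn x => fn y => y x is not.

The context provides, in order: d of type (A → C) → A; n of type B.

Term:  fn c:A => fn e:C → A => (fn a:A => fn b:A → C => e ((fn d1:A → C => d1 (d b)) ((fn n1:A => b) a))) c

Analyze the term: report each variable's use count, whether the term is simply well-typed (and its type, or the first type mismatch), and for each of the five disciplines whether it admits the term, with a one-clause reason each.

usage: d: 1×; n: 0×; c [bound]: 1×; e [bound]: 1×; a [bound]: 1×; b [bound]: 2×; d1 [bound]: 1×; n1 [bound]: 0×
left-to-right use order: e, d1, d, b, b, a, c
typing: well-typed — term : A → (C → A) → (A → C) → A
ordered ✗ (repeated use of b ×2; n, n1 never used (weakening))
linear ✗ (repeated use of b ×2; n, n1 never used (weakening))
affine ✗ (repeated use of b ×2)
relevant ✗ (n, n1 never used (weakening))
unrestricted ✓ (type-checks (A → (C → A) → (A → C) → A) and nothing is barred)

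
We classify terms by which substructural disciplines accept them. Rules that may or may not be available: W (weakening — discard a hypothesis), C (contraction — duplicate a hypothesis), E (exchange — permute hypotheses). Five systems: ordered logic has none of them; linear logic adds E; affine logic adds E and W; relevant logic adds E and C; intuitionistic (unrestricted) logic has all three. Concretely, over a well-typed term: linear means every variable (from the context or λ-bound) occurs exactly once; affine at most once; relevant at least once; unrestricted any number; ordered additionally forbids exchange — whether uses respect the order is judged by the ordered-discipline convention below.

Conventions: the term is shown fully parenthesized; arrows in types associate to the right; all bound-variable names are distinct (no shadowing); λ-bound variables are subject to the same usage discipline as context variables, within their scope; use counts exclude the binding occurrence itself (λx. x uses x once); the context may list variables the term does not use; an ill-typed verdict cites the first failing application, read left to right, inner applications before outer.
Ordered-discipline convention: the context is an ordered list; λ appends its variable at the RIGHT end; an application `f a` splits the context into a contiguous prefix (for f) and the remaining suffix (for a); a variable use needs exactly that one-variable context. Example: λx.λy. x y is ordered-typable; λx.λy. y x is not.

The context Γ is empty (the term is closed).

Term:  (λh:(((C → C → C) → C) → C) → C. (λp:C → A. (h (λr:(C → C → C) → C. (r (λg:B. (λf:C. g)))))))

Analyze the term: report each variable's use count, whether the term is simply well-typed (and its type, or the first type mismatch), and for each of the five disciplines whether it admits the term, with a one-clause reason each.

counts: h (bound) ×1; p (bound) ×0; r (bound) ×1; g (bound) ×1; f (bound) ×0
use order (left to right): h, r, g
typing: ill-typed: argument of type B → C → B where C → C → C is required
ordered: ✗, the type mismatch rejects it
linear: ✗, not simply typable
affine: ✗, fails simple typing
relevant: ✗, a type mismatch blocks all five
unrestricted: ✗, the type mismatch rejects it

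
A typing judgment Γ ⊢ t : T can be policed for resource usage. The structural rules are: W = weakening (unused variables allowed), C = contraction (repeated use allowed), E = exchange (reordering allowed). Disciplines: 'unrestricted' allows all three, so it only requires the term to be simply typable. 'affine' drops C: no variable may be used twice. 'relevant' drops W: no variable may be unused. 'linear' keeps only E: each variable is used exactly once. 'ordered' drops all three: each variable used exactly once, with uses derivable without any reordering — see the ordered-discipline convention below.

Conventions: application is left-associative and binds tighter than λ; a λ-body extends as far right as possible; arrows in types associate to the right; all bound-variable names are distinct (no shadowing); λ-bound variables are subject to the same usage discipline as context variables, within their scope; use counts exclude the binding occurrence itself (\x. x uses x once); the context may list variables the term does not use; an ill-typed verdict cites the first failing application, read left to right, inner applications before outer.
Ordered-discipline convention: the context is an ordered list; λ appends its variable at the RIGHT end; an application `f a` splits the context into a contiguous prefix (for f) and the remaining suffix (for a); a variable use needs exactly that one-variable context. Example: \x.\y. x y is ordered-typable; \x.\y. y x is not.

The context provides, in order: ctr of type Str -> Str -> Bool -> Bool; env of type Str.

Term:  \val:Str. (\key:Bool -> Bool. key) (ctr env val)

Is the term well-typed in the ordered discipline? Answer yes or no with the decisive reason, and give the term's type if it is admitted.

yes — ctr, env, val, key: once each, no exchange needed; term : Str -> Bool -> Bool
counts: ctr: 1, env: 1, val (bound): 1, key (bound): 1
use order (left to right): key, ctr, env, val
typing: well-typed — term : Str -> Bool -> Bool
summary: ordered ✓, linear ✓, affine ✓, relevant ✓, unrestricted ✓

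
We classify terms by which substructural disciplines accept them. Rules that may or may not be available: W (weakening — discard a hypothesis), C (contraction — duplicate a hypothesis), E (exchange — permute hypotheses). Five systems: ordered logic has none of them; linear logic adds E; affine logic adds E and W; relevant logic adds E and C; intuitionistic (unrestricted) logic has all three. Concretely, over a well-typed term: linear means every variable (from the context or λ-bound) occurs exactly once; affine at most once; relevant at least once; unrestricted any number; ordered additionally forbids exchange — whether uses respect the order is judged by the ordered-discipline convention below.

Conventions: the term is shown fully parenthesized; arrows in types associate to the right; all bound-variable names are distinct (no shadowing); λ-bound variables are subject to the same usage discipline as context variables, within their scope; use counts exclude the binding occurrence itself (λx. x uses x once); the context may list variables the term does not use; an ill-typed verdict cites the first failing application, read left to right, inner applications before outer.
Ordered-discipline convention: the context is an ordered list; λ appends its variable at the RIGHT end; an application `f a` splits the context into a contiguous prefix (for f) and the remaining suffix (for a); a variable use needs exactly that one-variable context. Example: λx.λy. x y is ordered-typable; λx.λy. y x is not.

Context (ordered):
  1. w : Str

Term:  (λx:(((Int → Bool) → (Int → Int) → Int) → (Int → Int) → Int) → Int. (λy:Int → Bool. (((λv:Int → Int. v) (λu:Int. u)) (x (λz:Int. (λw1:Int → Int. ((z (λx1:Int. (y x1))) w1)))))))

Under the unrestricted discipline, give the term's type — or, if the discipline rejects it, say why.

not well-typed under unrestricted — a type mismatch blocks all five
use counts: w=0; x [bound]=1; y [bound]=1; v [bound]=1; u [bound]=1; z [bound]=1; w1 [bound]=1; x1 [bound]=1
use order (left to right): v, u, x, z, y, x1, w1
typing: ill-typed: non-arrow in function slot: Int
per-discipline verdicts: ordered ✗ | linear ✗ | affine ✗ | relevant ✗ | unrestricted ✗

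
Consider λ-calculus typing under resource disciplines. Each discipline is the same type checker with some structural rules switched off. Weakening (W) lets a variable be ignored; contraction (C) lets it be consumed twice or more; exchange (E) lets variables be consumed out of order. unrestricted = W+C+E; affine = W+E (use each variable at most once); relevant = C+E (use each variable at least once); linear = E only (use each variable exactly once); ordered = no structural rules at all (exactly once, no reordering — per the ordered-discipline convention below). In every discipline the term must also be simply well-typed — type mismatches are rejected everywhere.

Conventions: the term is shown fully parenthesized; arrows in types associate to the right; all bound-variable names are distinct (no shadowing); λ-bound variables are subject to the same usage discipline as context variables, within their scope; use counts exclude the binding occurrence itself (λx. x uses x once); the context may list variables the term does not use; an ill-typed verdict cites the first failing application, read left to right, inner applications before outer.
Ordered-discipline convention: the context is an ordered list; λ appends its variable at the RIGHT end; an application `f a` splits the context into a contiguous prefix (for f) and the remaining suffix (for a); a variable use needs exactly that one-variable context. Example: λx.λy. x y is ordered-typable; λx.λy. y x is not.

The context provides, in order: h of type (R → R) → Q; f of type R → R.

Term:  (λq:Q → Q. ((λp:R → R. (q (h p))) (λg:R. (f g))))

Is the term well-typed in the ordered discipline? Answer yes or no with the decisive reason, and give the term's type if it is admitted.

no — no ordered split (uses run q, h, p, f, g)
usage: h: 1×; f: 1×; q (λ-bound): 1×; p (λ-bound): 1×; g (λ-bound): 1×
uses in reading order: q, h, p, f, g
typing: ✓ — (Q → Q) → Q
all disciplines: ordered ✗; linear ✓; affine ✓; relevant ✓; unrestricted ✓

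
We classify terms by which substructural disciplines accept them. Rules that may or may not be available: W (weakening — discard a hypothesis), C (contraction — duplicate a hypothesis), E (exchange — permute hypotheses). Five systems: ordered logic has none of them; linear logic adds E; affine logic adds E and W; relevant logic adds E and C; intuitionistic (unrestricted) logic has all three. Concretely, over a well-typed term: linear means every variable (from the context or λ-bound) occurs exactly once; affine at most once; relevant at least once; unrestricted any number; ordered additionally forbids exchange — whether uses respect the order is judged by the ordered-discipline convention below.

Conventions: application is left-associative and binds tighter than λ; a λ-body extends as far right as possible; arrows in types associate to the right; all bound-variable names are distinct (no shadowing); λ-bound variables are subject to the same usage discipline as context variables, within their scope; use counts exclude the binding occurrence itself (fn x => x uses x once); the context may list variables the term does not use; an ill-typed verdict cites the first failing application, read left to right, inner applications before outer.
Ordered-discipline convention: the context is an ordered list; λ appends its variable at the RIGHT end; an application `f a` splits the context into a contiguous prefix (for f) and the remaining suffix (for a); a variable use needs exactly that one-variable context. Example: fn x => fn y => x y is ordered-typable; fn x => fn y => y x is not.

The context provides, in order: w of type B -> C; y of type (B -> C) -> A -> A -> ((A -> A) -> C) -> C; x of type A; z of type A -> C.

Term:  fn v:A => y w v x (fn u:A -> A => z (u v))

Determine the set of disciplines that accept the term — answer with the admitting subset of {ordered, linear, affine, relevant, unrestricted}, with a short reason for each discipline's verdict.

admitting disciplines: relevant, unrestricted
variable uses: w=1, y=1, x=1, z=1, v (λ-bound)=2, u (λ-bound)=1
uses in reading order: y, w, v, x, z, u, v
typing: ✓ — A -> C
ordered ✗ (repeated use of v ×2)
linear ✗ (repeated use of v ×2)
affine ✗ (repeated use of v ×2)
relevant ✓ (w, y, x, z, v, u: all used, weakening unneeded)
unrestricted ✓ (typability at A -> C is all that's needed)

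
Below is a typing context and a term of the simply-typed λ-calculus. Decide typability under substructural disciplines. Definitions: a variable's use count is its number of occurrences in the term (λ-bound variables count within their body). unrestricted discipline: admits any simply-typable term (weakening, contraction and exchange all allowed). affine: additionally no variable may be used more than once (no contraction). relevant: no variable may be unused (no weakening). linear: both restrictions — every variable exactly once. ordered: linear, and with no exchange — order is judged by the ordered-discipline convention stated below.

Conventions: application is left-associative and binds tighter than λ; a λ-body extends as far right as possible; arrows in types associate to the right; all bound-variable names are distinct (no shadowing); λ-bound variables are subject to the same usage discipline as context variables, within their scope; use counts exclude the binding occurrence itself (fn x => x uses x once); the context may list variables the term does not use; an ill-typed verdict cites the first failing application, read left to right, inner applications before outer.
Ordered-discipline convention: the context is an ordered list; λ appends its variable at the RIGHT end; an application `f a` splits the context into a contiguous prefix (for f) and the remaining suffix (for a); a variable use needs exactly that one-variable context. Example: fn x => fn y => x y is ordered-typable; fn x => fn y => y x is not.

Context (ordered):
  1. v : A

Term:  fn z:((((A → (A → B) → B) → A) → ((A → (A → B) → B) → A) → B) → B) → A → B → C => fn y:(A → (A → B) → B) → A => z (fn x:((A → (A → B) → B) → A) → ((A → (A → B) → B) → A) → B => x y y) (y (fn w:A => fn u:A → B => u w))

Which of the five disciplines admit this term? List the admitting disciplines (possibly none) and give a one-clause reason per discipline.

admitted in: unrestricted
use counts: v=0; z [bound]=1; y [bound]=3; x [bound]=1; w [bound]=1; u [bound]=1
use order (left to right): z, x, y, y, y, u, w
typing: ✓ — (((((A → (A → B) → B) → A) → ((A → (A → B) → B) → A) → B) → B) → A → B → C) → ((A → (A → B) → B) → A) → B → C
ordered ✗ (repeated use of y ×3; unused: v — weakening required)
linear ✗ (repeated use of y ×3; unused: v — weakening required)
affine ✗ (repeated use of y ×3)
relevant ✗ (unused: v — weakening required)
unrestricted ✓ (well-typed at (((((A → (A → B) → B) → A) → ((A → (A → B) → B) → A) → B) → B) → A → B → C) → ((A → (A → B) → B) → A) → B → C; no restrictions here)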